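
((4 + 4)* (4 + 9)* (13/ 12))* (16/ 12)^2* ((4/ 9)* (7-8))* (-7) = 151424/ 243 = 623.14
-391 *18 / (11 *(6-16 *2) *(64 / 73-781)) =-85629 / 2714569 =-0.03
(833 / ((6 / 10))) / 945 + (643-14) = 51068 / 81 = 630.47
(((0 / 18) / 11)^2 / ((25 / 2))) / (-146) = 0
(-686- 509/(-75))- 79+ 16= -55666/75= -742.21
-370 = -370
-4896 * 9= -44064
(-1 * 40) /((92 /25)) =-250 /23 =-10.87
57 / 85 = 0.67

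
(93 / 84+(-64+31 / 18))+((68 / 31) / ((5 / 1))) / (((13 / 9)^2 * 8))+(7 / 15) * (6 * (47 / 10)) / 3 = -1873327111 / 33005700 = -56.76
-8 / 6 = -4 / 3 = -1.33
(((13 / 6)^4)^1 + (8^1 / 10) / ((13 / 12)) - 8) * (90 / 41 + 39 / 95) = 4210999399 / 109371600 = 38.50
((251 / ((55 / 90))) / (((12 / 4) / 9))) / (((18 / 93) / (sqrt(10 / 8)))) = 70029*sqrt(5) / 22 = 7117.71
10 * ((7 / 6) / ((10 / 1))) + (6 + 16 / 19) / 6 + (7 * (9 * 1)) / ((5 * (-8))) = 1669 / 2280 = 0.73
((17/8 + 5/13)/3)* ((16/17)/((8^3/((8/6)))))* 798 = 11571/7072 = 1.64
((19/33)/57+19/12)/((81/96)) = 5048/2673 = 1.89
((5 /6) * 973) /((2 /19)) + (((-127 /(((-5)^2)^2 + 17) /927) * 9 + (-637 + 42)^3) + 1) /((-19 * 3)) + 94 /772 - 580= 5386997073061415 /1454904252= 3702647.14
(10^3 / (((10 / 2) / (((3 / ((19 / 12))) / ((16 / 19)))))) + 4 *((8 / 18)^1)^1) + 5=4111 / 9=456.78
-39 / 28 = -1.39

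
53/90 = 0.59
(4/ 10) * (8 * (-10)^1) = -32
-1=-1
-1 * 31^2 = -961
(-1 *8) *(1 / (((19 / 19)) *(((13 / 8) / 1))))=-64 / 13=-4.92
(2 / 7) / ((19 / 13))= 26 / 133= 0.20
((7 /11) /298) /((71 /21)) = 147 /232738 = 0.00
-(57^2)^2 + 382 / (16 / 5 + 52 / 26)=-137227058 / 13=-10555927.54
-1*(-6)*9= 54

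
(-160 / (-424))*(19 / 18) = 190 / 477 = 0.40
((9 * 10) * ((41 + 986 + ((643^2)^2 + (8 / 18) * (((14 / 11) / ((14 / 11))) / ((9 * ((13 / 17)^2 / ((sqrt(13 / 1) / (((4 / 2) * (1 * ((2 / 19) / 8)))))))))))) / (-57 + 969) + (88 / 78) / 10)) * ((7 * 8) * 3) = 80920 * sqrt(13) / 1521 + 699999614213004 / 247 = 2834006535467.14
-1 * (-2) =2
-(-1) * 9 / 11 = 9 / 11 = 0.82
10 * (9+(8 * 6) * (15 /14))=4230 /7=604.29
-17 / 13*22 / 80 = -187 / 520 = -0.36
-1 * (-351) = 351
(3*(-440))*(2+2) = -5280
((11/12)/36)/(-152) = -11/65664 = -0.00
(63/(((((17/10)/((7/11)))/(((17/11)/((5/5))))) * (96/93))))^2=4672406025/3748096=1246.61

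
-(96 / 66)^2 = -2.12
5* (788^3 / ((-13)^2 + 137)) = 7995161.31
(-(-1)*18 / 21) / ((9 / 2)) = 4 / 21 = 0.19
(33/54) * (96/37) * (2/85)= 352/9435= 0.04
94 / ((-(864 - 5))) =-94 / 859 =-0.11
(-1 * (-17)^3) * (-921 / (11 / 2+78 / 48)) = -12066328 / 19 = -635069.89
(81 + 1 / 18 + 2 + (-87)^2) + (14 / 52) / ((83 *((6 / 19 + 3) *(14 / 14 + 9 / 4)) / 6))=1932037355 / 252486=7652.06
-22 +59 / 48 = -997 / 48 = -20.77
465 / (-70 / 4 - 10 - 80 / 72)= -1674 / 103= -16.25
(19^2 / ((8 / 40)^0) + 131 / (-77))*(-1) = -27666 / 77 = -359.30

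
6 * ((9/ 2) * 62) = 1674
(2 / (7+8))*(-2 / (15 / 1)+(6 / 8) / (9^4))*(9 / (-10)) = 5827 / 364500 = 0.02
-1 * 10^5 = -100000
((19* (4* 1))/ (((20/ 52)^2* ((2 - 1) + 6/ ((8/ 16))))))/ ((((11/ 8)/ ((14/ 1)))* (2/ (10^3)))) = 2213120/ 11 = 201192.73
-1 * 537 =-537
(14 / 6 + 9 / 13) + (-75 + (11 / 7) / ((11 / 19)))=-18908 / 273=-69.26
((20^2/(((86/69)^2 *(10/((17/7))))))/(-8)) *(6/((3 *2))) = -404685/51772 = -7.82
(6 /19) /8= 3 /76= 0.04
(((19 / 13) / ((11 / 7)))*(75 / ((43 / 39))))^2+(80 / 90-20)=8021069237 / 2013561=3983.52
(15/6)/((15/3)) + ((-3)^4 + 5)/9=181/18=10.06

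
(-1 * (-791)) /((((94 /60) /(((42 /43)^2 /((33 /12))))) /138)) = 23106565440 /955933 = 24171.74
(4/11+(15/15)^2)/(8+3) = 0.12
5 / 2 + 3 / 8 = 23 / 8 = 2.88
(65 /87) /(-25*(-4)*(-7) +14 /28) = -130 /121713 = -0.00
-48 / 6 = -8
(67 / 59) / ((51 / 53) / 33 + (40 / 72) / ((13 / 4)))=4570137 / 805291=5.68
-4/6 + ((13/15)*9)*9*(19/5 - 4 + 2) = 9427/75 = 125.69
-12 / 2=-6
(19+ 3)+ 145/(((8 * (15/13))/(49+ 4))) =20509/24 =854.54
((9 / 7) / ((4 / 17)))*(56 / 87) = 102 / 29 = 3.52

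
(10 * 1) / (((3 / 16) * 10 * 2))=8 / 3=2.67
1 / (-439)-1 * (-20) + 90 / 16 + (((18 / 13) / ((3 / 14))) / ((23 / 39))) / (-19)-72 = -72062273 / 1534744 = -46.95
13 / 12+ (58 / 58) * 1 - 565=-6755 / 12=-562.92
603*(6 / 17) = 3618 / 17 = 212.82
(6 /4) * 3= 9 /2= 4.50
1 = 1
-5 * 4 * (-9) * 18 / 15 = 216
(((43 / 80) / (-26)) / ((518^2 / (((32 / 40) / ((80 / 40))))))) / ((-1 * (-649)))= -43 / 905539835200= -0.00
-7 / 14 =-1 / 2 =-0.50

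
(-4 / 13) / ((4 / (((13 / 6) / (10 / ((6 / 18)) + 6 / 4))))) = -1 / 189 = -0.01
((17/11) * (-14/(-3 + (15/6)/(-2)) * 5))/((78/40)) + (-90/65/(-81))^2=1965644/150579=13.05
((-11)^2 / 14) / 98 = 121 / 1372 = 0.09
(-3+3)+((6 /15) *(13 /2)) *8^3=6656 /5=1331.20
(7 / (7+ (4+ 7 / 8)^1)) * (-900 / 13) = -10080 / 247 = -40.81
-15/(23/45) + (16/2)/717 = -483791/16491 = -29.34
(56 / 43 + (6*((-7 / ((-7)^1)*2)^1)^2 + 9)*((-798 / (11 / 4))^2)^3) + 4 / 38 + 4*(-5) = 2592510997324499705884654 / 131578667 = 19703125563086147.59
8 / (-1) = -8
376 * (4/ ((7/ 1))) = 1504/ 7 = 214.86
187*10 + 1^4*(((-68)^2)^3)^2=9774779120406941927246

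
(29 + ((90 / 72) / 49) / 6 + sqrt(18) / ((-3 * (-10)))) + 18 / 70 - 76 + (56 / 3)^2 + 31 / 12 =sqrt(2) / 10 + 5367661 / 17640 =304.43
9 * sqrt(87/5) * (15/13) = 27 * sqrt(435)/13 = 43.32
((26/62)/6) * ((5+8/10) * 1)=377/930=0.41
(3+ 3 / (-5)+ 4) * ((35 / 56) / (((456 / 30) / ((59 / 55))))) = 59 / 209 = 0.28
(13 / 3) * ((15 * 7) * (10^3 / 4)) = 113750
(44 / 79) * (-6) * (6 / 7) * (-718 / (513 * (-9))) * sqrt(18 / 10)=-126368 * sqrt(5) / 472815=-0.60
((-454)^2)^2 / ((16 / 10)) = 26552378410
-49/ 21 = -7/ 3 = -2.33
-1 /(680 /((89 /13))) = -89 /8840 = -0.01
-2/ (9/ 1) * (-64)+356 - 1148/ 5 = 6328/ 45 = 140.62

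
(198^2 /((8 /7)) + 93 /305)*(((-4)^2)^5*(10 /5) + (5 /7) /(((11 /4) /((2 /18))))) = 5068553419510046 /70455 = 71940294081.47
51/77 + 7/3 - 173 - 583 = -173944/231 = -753.00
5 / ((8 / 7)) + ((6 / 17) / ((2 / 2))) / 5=3023 / 680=4.45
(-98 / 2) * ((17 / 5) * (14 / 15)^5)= -448007392 / 3796875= -117.99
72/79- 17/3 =-1127/237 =-4.76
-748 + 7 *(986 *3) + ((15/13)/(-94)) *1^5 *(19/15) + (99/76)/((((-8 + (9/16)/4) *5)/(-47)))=1165502950201/58393270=19959.54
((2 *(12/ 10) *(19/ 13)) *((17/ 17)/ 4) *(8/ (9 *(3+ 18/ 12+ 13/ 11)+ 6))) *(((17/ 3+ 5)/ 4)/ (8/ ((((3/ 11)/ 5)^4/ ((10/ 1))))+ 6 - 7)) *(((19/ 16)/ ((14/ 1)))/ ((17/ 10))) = 857736/ 474509633146367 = 0.00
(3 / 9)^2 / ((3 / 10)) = 10 / 27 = 0.37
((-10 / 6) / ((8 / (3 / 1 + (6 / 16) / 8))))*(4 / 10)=-65 / 256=-0.25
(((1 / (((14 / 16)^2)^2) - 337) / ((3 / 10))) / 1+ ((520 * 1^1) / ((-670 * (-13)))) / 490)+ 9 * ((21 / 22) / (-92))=-1819651819763 / 1627974040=-1117.74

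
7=7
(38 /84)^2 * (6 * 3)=361 /98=3.68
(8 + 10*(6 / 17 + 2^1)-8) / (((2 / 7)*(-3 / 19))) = -26600 / 51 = -521.57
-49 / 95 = -0.52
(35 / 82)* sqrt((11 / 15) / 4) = 7* sqrt(165) / 492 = 0.18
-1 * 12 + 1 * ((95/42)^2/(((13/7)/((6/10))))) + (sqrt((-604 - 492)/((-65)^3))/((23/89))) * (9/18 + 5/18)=-11299/1092 + 1246 * sqrt(17810)/874575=-10.16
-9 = -9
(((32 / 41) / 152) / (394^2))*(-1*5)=-5 / 30232211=-0.00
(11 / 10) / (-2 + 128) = 11 / 1260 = 0.01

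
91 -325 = -234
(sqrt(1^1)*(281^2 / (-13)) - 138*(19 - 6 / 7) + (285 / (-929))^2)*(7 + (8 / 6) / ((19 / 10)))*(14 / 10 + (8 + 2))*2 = -118293327494764 / 78536731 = -1506216.59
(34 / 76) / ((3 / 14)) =119 / 57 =2.09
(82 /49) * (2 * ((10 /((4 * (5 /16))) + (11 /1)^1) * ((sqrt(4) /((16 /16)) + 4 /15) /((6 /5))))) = 52972 /441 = 120.12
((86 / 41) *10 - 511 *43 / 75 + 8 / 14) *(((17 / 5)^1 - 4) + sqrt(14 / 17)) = 5842451 / 35875 - 5842451 *sqrt(238) / 365925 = -83.46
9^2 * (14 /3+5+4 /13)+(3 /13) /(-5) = 52512 /65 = 807.88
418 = 418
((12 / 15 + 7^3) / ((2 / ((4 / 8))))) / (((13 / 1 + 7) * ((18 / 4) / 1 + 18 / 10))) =0.68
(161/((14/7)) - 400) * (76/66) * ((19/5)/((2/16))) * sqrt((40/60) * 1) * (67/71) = -193496 * sqrt(6)/55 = -8617.57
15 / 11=1.36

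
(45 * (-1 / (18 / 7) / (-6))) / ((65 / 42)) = 49 / 26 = 1.88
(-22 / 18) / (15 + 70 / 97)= -1067 / 13725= -0.08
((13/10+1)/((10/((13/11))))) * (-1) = -299/1100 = -0.27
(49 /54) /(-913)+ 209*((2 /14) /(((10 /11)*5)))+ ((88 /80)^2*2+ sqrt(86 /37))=sqrt(3182) /37+ 77543471 /8627850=10.51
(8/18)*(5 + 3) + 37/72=293/72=4.07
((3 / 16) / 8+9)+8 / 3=4489 / 384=11.69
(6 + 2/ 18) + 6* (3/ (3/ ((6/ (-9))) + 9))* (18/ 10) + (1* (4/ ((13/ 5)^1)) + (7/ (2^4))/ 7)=139577/ 9360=14.91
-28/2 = -14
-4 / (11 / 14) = -5.09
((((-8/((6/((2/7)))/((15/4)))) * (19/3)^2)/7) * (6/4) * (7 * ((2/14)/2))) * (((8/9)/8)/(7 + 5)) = -0.06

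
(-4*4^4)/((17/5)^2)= -25600/289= -88.58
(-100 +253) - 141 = 12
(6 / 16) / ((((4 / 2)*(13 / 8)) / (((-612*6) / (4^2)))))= -1377 / 52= -26.48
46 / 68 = 0.68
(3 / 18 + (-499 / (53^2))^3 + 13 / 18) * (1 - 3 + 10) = 1409573004328 / 199479250161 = 7.07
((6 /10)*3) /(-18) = -1 /10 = -0.10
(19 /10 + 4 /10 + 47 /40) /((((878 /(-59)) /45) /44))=-811899 /1756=-462.36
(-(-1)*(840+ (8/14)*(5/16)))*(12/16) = 70575/112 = 630.13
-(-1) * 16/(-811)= -16/811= -0.02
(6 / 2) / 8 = 3 / 8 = 0.38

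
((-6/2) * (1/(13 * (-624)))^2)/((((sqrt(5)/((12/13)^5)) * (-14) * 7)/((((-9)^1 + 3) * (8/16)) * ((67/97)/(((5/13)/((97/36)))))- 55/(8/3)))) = -113859 * sqrt(5)/51962046927700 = -0.00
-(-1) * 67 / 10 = 67 / 10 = 6.70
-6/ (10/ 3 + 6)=-9/ 14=-0.64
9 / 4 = 2.25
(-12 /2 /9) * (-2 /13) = 4 /39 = 0.10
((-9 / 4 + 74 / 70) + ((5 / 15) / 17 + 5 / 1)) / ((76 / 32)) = 54646 / 33915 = 1.61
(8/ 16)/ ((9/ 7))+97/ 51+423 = 130139/ 306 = 425.29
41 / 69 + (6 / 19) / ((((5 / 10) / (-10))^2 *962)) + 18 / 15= 6071041 / 3152955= 1.93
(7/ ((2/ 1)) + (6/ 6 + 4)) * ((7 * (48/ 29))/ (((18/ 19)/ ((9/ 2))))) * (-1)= -13566/ 29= -467.79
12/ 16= 3/ 4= 0.75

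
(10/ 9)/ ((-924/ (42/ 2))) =-5/ 198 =-0.03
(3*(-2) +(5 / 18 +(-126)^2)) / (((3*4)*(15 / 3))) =57133 / 216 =264.50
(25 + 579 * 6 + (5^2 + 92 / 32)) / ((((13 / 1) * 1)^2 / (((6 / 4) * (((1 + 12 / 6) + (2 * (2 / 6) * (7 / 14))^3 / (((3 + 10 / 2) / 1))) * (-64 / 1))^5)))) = -246416467099177379840 / 29937843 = -8230935912756.89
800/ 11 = 72.73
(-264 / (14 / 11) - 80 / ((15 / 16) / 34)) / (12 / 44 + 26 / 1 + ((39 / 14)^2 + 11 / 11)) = -20107472 / 226593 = -88.74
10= 10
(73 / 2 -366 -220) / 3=-1099 / 6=-183.17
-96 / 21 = -32 / 7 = -4.57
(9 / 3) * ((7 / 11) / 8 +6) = 18.24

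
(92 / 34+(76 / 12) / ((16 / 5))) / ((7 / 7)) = 3823 / 816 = 4.69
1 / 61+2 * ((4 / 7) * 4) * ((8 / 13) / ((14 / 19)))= 148989 / 38857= 3.83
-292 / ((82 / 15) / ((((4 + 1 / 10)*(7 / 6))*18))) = -4599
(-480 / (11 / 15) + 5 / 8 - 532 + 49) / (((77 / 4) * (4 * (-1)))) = 100049 / 6776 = 14.77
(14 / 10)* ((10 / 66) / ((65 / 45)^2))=189 / 1859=0.10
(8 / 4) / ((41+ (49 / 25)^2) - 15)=1250 / 18651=0.07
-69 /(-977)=69 /977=0.07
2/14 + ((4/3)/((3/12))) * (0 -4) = -445/21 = -21.19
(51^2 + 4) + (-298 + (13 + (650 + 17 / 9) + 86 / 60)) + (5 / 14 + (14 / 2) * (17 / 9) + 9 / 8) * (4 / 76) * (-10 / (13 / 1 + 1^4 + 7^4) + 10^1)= 8617508773 / 2890755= 2981.06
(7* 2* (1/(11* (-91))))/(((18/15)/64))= -320/429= -0.75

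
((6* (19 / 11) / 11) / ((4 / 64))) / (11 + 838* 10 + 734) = 1824 / 1104125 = 0.00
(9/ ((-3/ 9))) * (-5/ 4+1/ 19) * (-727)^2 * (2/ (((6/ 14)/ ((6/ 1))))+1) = 37659276837/ 76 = 495516800.49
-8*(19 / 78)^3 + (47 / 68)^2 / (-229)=-7394003335 / 62812651824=-0.12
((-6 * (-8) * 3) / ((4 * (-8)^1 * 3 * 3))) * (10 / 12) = -5 / 12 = -0.42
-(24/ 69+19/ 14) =-549/ 322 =-1.70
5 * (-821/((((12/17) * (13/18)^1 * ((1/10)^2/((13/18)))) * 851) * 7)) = -1744625/17871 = -97.62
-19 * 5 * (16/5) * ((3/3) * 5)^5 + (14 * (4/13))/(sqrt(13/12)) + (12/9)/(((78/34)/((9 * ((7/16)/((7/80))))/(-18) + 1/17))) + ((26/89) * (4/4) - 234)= -9894798374/10413 + 112 * sqrt(39)/169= -950230.99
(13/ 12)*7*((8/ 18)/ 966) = 13/ 3726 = 0.00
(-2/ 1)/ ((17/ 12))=-24/ 17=-1.41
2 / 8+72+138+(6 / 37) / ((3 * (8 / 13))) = 15565 / 74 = 210.34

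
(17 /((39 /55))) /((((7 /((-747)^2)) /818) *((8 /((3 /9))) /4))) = 23710112415 /91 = 260550685.88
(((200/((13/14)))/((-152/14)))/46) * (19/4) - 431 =-433.05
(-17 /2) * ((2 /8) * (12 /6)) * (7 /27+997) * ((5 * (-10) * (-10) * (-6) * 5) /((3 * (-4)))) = -5297939.81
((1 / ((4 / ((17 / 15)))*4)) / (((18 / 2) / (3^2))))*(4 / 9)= 17 / 540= 0.03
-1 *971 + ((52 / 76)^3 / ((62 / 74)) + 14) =-203404664 / 212629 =-956.62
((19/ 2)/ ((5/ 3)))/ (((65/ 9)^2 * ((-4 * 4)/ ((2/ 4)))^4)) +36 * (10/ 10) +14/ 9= 14974189609553/ 398721024000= 37.56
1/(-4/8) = -2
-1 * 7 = -7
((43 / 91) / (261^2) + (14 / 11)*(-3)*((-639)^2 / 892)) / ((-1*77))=53154913570193 / 2341750793382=22.70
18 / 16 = 9 / 8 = 1.12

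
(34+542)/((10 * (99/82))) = 2624/55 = 47.71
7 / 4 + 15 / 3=27 / 4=6.75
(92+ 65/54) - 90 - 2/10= 3.00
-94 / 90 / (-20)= 47 / 900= 0.05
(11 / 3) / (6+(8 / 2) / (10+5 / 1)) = 0.59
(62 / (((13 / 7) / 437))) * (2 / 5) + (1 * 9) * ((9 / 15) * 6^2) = 391952 / 65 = 6030.03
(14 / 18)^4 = 2401 / 6561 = 0.37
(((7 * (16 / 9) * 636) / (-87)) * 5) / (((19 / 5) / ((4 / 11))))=-2374400 / 54549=-43.53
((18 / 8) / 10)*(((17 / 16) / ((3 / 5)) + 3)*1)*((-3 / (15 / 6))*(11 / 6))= -7557 / 3200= -2.36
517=517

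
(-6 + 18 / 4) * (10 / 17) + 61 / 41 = 422 / 697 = 0.61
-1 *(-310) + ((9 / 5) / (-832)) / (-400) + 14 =539136009 / 1664000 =324.00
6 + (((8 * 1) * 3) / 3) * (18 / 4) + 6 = 48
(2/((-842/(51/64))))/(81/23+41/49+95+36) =-57477/4110280256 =-0.00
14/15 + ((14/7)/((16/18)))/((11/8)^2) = 3854/1815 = 2.12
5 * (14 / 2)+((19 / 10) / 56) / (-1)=19581 / 560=34.97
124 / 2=62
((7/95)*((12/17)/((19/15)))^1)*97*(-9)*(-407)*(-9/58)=-402922674/177973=-2263.95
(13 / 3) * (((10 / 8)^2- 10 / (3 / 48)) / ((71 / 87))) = -955695 / 1136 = -841.28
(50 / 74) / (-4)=-25 / 148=-0.17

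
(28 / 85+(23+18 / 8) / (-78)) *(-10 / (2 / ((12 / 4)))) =-151 / 1768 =-0.09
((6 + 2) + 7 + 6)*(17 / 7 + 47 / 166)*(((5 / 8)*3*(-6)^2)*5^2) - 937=31592791 / 332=95159.01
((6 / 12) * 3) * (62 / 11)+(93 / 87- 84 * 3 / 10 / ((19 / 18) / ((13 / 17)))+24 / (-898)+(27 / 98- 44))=-52.48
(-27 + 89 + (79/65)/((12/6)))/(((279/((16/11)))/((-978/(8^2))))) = -442219/88660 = -4.99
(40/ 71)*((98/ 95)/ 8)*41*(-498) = -2000964/ 1349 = -1483.29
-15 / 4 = -3.75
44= 44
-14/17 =-0.82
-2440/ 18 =-1220/ 9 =-135.56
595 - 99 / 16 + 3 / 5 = 589.41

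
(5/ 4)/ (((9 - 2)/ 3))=15/ 28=0.54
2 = 2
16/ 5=3.20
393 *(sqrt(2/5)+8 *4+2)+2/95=393 *sqrt(10)/5+1269392/95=13610.58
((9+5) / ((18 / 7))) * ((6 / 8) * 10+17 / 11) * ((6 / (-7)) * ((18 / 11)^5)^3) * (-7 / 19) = 21928830883757232390144 / 873044867407871059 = 25117.64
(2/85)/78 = 1/3315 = 0.00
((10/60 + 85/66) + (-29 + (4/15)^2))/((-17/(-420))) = -1903972/2805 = -678.78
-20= -20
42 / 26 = 21 / 13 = 1.62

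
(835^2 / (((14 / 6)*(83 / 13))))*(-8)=-217534200 / 581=-374413.43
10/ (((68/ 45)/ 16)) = 1800/ 17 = 105.88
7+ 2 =9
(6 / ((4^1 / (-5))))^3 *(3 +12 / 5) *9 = -164025 / 8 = -20503.12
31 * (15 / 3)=155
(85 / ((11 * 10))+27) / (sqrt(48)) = 611 * sqrt(3) / 264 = 4.01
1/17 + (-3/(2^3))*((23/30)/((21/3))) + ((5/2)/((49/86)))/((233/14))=624177/2218160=0.28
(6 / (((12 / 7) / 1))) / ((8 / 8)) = 7 / 2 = 3.50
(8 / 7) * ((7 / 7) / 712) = 1 / 623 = 0.00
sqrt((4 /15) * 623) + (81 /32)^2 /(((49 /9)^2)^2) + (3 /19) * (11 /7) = 28647052755 /112159968256 + 2 * sqrt(9345) /15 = 13.14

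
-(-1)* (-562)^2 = 315844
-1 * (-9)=9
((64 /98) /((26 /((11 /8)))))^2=484 /405769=0.00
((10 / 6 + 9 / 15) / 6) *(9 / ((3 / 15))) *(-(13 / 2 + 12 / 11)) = -2839 / 22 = -129.05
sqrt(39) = 6.24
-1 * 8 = -8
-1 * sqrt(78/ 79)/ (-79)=0.01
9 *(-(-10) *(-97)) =-8730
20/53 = 0.38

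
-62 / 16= -31 / 8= -3.88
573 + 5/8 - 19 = 4437/8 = 554.62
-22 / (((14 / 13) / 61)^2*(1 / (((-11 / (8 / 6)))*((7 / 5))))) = 228272187 / 280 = 815257.81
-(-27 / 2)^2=-729 / 4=-182.25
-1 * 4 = -4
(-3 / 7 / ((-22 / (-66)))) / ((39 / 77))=-33 / 13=-2.54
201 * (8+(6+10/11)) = 32964/11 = 2996.73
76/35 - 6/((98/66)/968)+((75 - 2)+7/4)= -3757897/980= -3834.59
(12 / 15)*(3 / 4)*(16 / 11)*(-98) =-4704 / 55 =-85.53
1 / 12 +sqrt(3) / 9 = 0.28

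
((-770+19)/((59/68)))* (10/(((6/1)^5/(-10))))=319175/28674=11.13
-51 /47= -1.09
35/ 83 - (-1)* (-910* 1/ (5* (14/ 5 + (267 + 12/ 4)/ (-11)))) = 33565/ 3818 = 8.79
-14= -14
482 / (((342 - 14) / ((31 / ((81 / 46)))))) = 171833 / 6642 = 25.87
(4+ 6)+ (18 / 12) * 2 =13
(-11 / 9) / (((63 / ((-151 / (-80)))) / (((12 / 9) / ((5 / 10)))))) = -1661 / 17010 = -0.10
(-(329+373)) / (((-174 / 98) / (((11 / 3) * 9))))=378378 / 29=13047.52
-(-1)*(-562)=-562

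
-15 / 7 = -2.14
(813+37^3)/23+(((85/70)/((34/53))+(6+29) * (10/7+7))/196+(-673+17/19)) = 3758215053/2398256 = 1567.06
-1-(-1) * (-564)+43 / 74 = -41767 / 74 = -564.42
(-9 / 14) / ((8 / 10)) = -45 / 56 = -0.80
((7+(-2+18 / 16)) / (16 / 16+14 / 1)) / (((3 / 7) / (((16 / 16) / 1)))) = 343 / 360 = 0.95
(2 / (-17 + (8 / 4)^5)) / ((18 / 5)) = 1 / 27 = 0.04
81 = 81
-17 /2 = -8.50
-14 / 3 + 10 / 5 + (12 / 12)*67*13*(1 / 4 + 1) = 13033 / 12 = 1086.08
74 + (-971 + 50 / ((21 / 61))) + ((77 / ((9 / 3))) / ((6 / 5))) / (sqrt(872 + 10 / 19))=-15787 / 21 + 385 *sqrt(34998) / 99468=-751.04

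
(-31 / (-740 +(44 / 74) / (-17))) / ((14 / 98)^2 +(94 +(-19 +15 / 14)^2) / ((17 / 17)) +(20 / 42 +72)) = 5732706 / 66774091123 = 0.00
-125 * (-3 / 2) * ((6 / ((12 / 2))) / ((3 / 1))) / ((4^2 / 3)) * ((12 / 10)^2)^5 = 5668704 / 78125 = 72.56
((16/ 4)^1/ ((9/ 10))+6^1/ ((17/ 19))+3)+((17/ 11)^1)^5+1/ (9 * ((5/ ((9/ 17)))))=2831017139/ 123204015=22.98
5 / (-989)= -5 / 989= -0.01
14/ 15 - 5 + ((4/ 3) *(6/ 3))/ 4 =-17/ 5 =-3.40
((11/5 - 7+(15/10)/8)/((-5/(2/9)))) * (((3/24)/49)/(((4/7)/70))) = 41/640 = 0.06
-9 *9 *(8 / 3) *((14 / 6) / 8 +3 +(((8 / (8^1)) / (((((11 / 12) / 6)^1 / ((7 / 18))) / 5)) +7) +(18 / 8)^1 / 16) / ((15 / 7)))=-1194021 / 440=-2713.68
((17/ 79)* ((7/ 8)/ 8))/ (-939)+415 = 1970247241/ 4747584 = 415.00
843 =843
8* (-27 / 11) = -216 / 11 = -19.64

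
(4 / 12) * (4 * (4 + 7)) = 44 / 3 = 14.67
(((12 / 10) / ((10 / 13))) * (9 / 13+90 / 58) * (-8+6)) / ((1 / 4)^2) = -81216 / 725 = -112.02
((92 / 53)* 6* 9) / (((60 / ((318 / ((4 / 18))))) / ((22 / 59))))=245916 / 295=833.61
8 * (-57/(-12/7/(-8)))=-2128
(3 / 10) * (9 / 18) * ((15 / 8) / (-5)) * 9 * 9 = -729 / 160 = -4.56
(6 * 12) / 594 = 4 / 33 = 0.12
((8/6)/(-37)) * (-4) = 16/111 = 0.14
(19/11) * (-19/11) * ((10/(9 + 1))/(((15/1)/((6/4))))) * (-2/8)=361/4840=0.07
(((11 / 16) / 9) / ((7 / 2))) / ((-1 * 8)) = -11 / 4032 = -0.00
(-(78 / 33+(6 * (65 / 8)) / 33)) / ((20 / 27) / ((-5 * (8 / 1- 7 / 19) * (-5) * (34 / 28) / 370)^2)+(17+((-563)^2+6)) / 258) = -5961050155125 / 1909785864238208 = -0.00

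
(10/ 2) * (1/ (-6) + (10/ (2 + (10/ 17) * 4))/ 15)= -5/ 74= -0.07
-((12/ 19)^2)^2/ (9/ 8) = -18432/ 130321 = -0.14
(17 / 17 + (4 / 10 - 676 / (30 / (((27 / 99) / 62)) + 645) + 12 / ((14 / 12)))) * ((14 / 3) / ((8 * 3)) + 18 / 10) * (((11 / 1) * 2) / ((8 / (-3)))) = -478543769 / 2508240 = -190.79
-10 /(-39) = 10 /39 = 0.26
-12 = -12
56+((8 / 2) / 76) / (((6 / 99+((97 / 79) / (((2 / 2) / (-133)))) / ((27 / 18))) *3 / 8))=37726443 / 673702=56.00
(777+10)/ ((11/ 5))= 3935/ 11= 357.73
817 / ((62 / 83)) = 67811 / 62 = 1093.73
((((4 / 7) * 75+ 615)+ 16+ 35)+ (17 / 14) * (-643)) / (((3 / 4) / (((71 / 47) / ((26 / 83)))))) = -462.49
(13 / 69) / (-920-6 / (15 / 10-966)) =-8359 / 40817364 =-0.00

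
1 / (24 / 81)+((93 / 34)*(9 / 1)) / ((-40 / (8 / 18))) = 3.10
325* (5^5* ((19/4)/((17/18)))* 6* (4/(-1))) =-122591911.76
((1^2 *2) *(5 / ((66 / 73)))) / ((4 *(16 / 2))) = 365 / 1056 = 0.35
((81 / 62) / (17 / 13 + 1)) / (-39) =-9 / 620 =-0.01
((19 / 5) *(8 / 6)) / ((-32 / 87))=-551 / 40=-13.78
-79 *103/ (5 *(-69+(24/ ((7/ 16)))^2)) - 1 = -1119088/ 720375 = -1.55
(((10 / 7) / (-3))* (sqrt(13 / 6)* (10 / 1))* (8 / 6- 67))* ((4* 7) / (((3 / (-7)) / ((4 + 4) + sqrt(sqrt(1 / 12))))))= 137900* sqrt(78)* (-48- sqrt(2)* 3^(3 / 4)) / 243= -256729.82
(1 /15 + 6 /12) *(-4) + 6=56 /15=3.73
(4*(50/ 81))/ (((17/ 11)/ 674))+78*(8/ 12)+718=1846.83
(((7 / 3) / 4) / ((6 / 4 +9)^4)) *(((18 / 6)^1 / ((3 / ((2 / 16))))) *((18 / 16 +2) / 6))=25 / 8001504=0.00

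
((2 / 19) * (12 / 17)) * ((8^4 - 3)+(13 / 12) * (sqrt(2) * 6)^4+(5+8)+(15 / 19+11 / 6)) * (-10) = -44344280 / 6137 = -7225.73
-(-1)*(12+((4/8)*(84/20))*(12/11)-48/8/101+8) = 123496/5555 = 22.23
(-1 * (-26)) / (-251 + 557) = 13 / 153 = 0.08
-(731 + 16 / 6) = -2201 / 3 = -733.67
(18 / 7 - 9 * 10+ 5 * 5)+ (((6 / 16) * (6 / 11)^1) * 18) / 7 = -9533 / 154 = -61.90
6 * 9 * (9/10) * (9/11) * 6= 13122/55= 238.58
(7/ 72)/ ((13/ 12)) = 7/ 78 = 0.09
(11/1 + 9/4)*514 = 13621/2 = 6810.50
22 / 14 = 11 / 7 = 1.57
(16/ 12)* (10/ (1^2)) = 40/ 3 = 13.33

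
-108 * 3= -324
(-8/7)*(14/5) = -16/5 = -3.20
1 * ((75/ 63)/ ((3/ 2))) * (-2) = -100/ 63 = -1.59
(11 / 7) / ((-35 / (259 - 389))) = 286 / 49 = 5.84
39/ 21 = 13/ 7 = 1.86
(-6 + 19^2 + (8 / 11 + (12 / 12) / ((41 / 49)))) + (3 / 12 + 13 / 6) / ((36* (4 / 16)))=17398055 / 48708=357.19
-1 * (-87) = 87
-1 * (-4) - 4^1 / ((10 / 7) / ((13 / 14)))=7 / 5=1.40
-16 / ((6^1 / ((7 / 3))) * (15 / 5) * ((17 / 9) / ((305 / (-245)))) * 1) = 488 / 357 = 1.37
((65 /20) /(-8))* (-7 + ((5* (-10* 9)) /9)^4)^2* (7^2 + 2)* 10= -129491897437662435 /16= -8093243589853902.19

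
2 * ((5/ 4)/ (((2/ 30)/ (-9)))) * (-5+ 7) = -675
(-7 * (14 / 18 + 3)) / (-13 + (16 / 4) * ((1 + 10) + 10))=-238 / 639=-0.37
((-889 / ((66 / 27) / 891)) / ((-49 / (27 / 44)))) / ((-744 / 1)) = -833247 / 152768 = -5.45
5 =5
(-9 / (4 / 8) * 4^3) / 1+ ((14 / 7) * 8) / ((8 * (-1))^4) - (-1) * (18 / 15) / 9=-4423153 / 3840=-1151.86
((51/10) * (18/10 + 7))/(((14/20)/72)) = 161568/35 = 4616.23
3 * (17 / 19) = 2.68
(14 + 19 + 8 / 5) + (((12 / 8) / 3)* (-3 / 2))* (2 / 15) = 69 / 2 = 34.50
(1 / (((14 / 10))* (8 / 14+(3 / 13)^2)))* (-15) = -12675 / 739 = -17.15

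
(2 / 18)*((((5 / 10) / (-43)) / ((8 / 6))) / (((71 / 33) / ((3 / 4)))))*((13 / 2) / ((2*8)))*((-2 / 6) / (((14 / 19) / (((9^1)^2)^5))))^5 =1339915947260004654586122000000000000000000.00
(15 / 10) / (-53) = -0.03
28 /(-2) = -14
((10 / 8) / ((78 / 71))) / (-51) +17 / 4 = 67271 / 15912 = 4.23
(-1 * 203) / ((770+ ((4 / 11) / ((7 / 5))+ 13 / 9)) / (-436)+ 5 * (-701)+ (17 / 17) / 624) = 3189474288 / 55097278433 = 0.06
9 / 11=0.82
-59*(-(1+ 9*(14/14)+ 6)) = 944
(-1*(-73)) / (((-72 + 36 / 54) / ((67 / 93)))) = -4891 / 6634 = -0.74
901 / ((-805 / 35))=-901 / 23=-39.17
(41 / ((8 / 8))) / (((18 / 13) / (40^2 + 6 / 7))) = 2986399 / 63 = 47403.16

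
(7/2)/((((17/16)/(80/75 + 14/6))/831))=46536/5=9307.20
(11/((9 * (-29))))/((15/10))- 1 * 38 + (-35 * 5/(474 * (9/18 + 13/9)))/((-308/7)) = -103489631/2721708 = -38.02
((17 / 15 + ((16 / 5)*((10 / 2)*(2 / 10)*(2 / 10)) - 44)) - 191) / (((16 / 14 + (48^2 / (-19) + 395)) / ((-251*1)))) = 583935436 / 2741925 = 212.97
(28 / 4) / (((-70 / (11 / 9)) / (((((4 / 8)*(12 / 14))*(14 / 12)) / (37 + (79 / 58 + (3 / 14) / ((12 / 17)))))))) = -0.00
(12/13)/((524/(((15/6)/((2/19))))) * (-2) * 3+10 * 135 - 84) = 190/233337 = 0.00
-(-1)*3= 3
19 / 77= 0.25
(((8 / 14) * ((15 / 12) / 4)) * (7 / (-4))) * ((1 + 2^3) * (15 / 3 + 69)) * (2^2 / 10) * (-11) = 3663 / 4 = 915.75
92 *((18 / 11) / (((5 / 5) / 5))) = 8280 / 11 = 752.73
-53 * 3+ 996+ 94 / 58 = 24320 / 29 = 838.62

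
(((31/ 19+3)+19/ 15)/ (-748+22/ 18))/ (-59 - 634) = 1681/ 147492345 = 0.00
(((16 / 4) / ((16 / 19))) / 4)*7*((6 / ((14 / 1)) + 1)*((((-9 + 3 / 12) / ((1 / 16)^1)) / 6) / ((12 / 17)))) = -56525 / 144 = -392.53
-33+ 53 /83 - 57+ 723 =633.64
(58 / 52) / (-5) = -0.22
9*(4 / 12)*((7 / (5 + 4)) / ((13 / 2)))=14 / 39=0.36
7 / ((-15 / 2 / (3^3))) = -126 / 5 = -25.20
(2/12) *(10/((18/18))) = 5/3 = 1.67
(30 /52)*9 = 135 /26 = 5.19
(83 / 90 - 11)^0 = 1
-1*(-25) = 25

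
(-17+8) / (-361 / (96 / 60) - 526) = 72 / 6013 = 0.01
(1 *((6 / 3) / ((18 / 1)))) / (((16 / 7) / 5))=35 / 144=0.24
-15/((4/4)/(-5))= 75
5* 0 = 0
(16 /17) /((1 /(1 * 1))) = 16 /17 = 0.94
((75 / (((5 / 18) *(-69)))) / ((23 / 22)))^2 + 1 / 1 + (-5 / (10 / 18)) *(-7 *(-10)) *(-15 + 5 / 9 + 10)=787755041 / 279841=2815.01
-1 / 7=-0.14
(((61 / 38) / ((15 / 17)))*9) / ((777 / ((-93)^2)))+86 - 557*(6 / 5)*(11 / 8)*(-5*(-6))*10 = -13554734077 / 49210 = -275446.74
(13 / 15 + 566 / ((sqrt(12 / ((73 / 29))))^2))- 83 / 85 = 584797 / 4930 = 118.62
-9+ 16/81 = -713/81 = -8.80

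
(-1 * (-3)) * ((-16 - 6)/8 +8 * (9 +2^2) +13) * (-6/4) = -4113/8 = -514.12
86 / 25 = 3.44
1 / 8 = 0.12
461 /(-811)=-461 /811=-0.57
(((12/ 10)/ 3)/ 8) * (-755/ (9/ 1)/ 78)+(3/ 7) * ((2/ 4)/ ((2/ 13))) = 26321/ 19656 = 1.34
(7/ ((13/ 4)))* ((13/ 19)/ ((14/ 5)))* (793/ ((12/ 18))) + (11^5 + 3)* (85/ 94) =130610170/ 893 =146259.99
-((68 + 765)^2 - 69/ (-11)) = -7632848/ 11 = -693895.27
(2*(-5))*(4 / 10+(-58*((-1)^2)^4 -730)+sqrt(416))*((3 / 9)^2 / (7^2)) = 17.40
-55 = -55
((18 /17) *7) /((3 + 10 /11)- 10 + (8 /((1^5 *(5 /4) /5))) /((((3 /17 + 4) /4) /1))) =10934 /36227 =0.30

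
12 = 12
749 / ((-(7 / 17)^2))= -30923 / 7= -4417.57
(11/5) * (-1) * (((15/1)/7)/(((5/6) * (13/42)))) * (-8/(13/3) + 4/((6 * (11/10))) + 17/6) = -29.12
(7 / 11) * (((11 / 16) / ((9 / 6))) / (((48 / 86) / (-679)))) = -204379 / 576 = -354.82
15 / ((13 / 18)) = 270 / 13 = 20.77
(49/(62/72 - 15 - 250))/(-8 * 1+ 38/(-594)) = 523908/22774055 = 0.02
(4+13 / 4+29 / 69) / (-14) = -2117 / 3864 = -0.55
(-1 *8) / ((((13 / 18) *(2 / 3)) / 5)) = -83.08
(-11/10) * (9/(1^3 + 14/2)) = -99/80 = -1.24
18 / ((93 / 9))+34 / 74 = 2525 / 1147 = 2.20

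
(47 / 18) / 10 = 47 / 180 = 0.26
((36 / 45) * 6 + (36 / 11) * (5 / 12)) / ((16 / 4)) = 1.54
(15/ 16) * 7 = 105/ 16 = 6.56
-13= -13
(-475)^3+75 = -107171800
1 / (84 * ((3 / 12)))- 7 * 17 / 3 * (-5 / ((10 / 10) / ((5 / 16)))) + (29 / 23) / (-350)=3994293 / 64400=62.02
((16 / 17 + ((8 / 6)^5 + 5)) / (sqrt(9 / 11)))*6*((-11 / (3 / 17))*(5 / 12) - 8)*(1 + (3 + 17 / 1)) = -359142511*sqrt(11) / 24786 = -48057.01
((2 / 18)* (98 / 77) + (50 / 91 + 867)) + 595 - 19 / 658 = 1238649455 / 846846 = 1462.66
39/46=0.85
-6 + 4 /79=-470 /79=-5.95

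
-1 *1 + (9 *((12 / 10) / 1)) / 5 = 29 / 25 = 1.16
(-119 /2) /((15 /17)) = -2023 /30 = -67.43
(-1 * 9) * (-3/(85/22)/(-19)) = -594/1615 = -0.37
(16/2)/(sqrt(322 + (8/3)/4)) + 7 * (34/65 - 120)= -54362/65 + 2 * sqrt(6)/11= -835.89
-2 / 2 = -1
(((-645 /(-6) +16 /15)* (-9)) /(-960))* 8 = 3257 /400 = 8.14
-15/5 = -3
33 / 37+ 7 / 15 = 754 / 555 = 1.36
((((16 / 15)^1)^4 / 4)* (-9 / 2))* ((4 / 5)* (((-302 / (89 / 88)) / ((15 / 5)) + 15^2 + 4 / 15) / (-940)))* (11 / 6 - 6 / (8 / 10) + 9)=2750070784 / 5294109375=0.52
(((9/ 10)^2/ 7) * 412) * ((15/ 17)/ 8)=25029/ 4760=5.26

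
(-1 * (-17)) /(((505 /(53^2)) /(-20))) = -191012 /101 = -1891.21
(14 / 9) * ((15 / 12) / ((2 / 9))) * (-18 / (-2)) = 78.75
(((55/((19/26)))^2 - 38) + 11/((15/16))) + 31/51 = 173029159/30685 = 5638.88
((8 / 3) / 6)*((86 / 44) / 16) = 43 / 792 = 0.05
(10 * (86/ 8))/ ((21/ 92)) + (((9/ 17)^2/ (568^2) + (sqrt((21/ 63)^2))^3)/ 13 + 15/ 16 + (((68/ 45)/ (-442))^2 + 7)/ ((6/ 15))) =489.39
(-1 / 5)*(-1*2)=2 / 5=0.40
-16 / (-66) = 8 / 33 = 0.24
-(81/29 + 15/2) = -597/58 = -10.29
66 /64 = 1.03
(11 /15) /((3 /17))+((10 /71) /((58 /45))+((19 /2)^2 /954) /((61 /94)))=1761619507 /399404820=4.41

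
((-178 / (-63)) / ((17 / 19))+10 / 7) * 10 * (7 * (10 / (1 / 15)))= 48156.86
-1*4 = -4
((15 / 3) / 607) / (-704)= -5 / 427328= -0.00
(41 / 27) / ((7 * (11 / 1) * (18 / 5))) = 0.01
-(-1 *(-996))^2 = -992016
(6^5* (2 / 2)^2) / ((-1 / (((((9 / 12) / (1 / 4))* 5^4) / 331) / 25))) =-583200 / 331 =-1761.93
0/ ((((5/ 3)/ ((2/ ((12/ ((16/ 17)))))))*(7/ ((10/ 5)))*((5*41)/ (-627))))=0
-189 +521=332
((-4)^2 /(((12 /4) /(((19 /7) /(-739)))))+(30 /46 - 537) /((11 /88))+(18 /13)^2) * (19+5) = -102933.24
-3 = -3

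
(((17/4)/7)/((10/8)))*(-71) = -1207/35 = -34.49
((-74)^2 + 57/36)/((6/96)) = 262924/3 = 87641.33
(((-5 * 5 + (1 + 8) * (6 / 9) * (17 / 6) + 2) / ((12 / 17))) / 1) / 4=-2.12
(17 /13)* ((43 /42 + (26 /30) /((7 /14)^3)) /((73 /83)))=785927 /66430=11.83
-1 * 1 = -1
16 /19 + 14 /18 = 277 /171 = 1.62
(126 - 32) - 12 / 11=1022 / 11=92.91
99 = 99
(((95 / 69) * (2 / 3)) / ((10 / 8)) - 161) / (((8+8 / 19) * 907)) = -126065 / 6007968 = -0.02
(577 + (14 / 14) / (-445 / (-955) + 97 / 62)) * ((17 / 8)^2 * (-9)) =-12038994669 / 512960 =-23469.66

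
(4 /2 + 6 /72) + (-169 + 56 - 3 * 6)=-1547 /12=-128.92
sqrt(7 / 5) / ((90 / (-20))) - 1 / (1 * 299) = -0.27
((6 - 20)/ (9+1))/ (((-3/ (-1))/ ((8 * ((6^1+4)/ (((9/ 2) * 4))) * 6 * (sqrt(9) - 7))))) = 448/ 9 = 49.78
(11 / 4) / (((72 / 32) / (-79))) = -869 / 9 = -96.56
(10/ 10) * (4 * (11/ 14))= 22/ 7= 3.14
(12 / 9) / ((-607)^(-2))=1473796 / 3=491265.33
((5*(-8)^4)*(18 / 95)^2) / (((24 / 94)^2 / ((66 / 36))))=37323264 / 1805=20677.71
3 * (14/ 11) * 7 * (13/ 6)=637/ 11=57.91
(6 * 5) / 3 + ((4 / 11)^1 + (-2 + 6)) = 158 / 11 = 14.36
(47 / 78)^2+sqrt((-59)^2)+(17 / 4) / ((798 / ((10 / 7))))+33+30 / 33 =2905956451 / 31153122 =93.28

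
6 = 6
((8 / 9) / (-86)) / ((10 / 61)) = -122 / 1935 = -0.06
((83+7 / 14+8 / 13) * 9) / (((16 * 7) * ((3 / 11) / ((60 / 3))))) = 360855 / 728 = 495.68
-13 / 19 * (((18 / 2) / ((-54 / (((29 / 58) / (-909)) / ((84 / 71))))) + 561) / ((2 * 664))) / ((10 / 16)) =-6682372619 / 14449609440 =-0.46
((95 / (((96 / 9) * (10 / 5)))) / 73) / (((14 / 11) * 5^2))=627 / 327040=0.00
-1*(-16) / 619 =16 / 619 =0.03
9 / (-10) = -9 / 10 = -0.90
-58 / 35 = -1.66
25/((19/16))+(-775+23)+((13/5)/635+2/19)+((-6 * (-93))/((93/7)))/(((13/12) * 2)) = -557939539/784225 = -711.45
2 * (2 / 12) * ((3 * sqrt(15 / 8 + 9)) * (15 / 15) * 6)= 19.79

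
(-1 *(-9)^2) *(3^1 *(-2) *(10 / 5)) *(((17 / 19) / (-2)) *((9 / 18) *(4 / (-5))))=173.94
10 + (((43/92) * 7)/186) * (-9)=56137/5704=9.84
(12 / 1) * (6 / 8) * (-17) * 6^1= -918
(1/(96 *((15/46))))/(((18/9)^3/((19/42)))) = 437/241920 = 0.00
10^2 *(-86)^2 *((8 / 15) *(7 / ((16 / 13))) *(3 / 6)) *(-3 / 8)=-841295 / 2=-420647.50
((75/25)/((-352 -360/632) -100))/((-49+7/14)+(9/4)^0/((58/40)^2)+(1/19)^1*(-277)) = 7574046/71530204781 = 0.00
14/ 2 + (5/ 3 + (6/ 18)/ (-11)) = 95/ 11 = 8.64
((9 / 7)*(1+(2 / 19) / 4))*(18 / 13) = 243 / 133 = 1.83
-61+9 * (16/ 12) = -49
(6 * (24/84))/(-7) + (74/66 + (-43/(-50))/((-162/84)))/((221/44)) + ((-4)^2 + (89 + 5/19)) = 14603810236/138881925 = 105.15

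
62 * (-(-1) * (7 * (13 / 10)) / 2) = 2821 / 10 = 282.10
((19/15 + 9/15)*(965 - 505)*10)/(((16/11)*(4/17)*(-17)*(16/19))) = -168245/96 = -1752.55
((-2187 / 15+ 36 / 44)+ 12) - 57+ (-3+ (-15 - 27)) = -12924 / 55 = -234.98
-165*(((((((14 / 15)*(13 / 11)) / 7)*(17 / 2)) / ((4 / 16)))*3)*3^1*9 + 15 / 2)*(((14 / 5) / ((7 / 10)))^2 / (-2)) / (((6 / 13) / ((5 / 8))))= 3156465 / 4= 789116.25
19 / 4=4.75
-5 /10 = -1 /2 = -0.50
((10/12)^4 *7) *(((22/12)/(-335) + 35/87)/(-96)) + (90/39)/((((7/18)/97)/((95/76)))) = 94965830334925/131990197248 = 719.49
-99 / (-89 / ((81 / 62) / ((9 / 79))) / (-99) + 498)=-6968511 / 35059240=-0.20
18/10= 1.80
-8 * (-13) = 104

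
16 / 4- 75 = -71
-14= -14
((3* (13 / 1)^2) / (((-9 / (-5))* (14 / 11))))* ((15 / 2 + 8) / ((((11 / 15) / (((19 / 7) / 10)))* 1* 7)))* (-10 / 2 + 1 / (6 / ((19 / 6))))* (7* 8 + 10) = -125919365 / 2352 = -53537.14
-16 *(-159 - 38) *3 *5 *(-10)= -472800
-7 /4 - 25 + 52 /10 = -431 /20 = -21.55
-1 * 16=-16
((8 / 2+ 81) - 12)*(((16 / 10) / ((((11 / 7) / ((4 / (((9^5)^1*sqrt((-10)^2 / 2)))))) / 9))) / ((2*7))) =584*sqrt(2) / 1804275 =0.00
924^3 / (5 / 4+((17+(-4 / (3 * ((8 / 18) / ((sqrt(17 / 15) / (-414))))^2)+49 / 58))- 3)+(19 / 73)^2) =46435251304852945920 / 951351723983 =48809762.08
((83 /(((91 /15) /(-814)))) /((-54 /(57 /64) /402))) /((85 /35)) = 215016065 /7072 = 30403.86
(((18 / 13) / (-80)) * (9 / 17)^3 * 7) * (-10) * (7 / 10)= 321489 / 2554760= 0.13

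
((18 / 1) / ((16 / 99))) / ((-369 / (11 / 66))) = -33 / 656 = -0.05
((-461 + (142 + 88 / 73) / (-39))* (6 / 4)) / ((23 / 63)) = -83344023 / 43654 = -1909.20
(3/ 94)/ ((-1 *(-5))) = 0.01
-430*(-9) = 3870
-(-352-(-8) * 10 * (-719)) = 57872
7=7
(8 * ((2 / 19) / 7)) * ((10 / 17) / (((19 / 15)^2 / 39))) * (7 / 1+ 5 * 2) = 1404000 / 48013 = 29.24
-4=-4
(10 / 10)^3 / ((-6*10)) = -1 / 60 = -0.02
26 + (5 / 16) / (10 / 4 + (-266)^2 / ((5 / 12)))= 353219177 / 13585352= 26.00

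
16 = 16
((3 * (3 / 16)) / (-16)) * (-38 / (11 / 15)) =2565 / 1408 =1.82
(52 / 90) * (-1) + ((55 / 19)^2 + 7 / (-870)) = 7343281 / 942210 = 7.79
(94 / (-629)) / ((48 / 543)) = -8507 / 5032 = -1.69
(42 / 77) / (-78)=-1 / 143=-0.01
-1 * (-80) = 80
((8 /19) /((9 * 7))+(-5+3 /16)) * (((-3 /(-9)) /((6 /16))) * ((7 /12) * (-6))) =92041 /6156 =14.95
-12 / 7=-1.71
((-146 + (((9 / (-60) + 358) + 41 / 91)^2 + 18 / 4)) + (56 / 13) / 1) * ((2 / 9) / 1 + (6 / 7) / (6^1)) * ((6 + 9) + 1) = 3256716461309 / 4347525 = 749096.66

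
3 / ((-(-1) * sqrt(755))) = 0.11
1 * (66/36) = 11/6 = 1.83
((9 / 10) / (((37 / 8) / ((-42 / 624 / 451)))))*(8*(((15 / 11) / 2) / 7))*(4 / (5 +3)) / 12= -9 / 9544964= -0.00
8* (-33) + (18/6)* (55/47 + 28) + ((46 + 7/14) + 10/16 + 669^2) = 168234295/376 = 447431.64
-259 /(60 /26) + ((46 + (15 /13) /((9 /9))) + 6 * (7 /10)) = -23743 /390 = -60.88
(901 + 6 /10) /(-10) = -2254 /25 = -90.16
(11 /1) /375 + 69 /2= 34.53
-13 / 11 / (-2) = 13 / 22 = 0.59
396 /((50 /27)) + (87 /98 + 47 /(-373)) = 196113809 /913850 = 214.60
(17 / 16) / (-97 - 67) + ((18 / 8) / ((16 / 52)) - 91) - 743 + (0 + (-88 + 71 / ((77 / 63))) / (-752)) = -23860547 / 28864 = -826.65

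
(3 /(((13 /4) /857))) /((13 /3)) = 30852 /169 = 182.56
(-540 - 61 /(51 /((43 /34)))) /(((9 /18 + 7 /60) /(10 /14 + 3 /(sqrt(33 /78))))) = -28169490*sqrt(286) /117623 - 46949150 /74851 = -4677.37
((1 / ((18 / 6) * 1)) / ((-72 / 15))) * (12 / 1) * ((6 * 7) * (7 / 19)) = -12.89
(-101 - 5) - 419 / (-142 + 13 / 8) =-115686 / 1123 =-103.02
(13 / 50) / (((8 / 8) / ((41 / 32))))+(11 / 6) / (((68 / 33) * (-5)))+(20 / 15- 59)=-4692937 / 81600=-57.51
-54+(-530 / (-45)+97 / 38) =-13567 / 342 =-39.67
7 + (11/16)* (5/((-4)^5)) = 114633/16384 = 7.00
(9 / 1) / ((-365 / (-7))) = 63 / 365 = 0.17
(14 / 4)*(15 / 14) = 15 / 4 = 3.75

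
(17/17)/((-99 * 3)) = -1/297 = -0.00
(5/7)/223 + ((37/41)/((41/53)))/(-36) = -2758541/94465476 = -0.03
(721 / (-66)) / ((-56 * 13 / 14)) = 721 / 3432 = 0.21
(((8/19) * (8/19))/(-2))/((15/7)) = -224/5415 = -0.04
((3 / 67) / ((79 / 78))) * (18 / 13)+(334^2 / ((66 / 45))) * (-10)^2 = 442849434564 / 58223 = 7606090.97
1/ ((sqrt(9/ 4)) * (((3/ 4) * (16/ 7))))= 7/ 18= 0.39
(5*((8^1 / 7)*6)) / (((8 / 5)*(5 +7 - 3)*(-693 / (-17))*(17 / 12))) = 200 / 4851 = 0.04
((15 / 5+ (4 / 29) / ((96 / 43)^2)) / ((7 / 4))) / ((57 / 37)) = 1.12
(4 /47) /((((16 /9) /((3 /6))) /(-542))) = -2439 /188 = -12.97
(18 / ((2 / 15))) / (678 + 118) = 135 / 796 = 0.17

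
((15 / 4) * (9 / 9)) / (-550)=-3 / 440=-0.01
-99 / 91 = -1.09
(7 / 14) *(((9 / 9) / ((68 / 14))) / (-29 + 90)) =7 / 4148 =0.00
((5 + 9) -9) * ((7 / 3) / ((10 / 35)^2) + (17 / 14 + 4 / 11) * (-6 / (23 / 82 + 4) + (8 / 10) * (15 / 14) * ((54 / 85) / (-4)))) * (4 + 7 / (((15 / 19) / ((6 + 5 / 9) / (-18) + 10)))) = 40629502635383 / 3473510040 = 11696.96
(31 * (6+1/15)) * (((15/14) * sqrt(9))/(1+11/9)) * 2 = 10881/20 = 544.05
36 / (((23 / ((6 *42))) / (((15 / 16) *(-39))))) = -331695 / 23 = -14421.52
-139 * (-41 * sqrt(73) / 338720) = 5699 * sqrt(73) / 338720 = 0.14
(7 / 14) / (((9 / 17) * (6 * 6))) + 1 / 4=179 / 648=0.28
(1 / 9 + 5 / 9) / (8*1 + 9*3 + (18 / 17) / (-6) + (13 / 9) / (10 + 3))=102 / 5345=0.02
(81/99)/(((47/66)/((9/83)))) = 486/3901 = 0.12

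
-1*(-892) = 892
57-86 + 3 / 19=-548 / 19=-28.84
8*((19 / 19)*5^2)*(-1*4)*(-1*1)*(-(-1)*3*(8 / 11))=19200 / 11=1745.45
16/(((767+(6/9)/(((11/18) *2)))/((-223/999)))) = -39248/8434557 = -0.00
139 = 139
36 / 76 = 0.47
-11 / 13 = -0.85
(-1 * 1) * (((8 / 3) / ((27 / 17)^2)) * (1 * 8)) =-18496 / 2187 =-8.46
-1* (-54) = 54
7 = 7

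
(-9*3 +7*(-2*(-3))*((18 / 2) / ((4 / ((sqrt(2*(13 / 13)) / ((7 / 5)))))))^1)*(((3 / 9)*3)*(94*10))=-25380 +63450*sqrt(2)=64351.85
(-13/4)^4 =28561/256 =111.57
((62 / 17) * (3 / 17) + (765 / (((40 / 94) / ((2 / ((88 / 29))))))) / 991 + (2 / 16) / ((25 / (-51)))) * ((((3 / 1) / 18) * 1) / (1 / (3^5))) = 161707508757 / 2520311200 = 64.16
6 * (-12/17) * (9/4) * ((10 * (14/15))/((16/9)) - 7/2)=-567/34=-16.68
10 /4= 5 /2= 2.50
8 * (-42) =-336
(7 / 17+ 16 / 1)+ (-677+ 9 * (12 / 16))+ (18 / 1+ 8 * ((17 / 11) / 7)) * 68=3614231 / 5236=690.27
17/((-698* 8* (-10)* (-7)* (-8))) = 17/3127040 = 0.00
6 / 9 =2 / 3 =0.67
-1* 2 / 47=-2 / 47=-0.04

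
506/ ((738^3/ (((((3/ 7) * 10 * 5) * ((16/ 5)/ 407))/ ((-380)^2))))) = 23/ 15659028326970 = 0.00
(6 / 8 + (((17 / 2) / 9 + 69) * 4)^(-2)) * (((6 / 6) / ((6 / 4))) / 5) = 0.10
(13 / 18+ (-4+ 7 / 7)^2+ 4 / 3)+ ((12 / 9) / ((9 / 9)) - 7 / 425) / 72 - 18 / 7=5463653 / 642600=8.50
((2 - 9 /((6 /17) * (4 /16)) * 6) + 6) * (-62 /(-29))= -37448 /29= -1291.31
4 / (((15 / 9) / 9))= 108 / 5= 21.60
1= 1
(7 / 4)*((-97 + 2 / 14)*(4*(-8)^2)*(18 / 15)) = -52070.40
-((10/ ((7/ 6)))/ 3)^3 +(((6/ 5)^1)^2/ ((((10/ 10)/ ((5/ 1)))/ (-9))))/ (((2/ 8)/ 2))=-541.72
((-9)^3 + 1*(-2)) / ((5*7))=-731 / 35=-20.89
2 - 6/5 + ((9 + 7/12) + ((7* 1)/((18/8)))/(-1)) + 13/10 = 1543/180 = 8.57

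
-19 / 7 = -2.71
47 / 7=6.71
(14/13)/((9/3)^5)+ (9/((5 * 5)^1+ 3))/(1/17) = 483719/88452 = 5.47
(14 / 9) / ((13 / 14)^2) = 2744 / 1521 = 1.80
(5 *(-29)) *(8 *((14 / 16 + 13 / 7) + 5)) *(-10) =627850 / 7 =89692.86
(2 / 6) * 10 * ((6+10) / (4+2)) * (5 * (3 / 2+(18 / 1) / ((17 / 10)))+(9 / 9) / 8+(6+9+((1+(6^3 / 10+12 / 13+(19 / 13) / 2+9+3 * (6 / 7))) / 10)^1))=48977218 / 69615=703.54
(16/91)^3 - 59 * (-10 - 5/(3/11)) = 3779170853/2260713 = 1671.67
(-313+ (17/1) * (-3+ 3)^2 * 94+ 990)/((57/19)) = 677/3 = 225.67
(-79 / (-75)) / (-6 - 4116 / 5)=-0.00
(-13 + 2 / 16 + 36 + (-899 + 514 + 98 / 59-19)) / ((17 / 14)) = -1252923 / 4012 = -312.29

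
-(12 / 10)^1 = -6 / 5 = -1.20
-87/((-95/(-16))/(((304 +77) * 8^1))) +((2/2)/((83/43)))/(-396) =-139452880373/3122460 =-44661.22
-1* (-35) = 35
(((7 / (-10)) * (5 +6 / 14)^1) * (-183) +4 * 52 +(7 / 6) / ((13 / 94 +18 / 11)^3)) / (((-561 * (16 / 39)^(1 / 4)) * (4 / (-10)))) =16749809888389 * 39^(1 / 4) / 8319214242900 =5.03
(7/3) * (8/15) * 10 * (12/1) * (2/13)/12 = 224/117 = 1.91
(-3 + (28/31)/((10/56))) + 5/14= 2.42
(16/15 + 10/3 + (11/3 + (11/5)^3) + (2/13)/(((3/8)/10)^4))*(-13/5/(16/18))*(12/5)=-546264.71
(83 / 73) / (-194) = -83 / 14162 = -0.01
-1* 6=-6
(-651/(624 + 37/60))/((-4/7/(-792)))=-4921560/3407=-1444.54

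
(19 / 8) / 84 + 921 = 618931 / 672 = 921.03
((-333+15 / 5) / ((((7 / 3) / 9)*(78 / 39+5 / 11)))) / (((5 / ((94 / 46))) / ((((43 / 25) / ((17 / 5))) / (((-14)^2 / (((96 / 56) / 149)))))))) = -4401738 / 699399295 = -0.01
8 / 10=4 / 5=0.80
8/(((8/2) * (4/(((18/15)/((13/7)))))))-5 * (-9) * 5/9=1646/65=25.32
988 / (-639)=-988 / 639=-1.55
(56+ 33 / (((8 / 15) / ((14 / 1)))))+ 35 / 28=1847 / 2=923.50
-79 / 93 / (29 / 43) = -3397 / 2697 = -1.26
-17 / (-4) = 17 / 4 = 4.25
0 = 0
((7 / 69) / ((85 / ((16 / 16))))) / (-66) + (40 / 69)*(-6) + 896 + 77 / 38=3289570696 / 3677355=894.55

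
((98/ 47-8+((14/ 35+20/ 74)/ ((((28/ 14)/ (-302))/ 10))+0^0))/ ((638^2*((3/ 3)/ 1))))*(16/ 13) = -7074412/ 2300510927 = -0.00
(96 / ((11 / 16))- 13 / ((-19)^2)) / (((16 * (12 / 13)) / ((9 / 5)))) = 21619767 / 1270720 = 17.01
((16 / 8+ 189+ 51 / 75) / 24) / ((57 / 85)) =10183 / 855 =11.91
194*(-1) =-194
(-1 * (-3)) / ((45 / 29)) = 29 / 15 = 1.93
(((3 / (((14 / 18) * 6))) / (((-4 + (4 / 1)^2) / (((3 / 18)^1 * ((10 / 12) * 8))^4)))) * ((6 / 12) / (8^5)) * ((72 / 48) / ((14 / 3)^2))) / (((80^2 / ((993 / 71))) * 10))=1655 / 88252316909568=0.00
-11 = -11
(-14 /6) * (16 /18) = -56 /27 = -2.07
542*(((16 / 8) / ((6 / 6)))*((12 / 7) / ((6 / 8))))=17344 / 7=2477.71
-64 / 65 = -0.98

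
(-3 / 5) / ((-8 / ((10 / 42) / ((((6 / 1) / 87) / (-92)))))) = -667 / 28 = -23.82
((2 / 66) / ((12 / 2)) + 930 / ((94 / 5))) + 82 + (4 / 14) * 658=2973017 / 9306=319.47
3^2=9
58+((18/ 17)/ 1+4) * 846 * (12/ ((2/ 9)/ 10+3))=4927792/ 289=17051.18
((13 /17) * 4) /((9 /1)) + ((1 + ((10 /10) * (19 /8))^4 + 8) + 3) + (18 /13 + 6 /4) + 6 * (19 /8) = 499335445 /8146944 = 61.29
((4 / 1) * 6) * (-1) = -24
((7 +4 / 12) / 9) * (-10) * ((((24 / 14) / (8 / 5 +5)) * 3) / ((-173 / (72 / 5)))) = 640 / 1211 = 0.53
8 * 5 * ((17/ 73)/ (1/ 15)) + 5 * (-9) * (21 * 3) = -196755/ 73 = -2695.27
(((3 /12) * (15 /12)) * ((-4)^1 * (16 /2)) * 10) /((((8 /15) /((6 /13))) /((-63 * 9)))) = 637875 /13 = 49067.31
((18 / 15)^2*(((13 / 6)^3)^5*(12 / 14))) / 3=51185893014090757 / 1142810726400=44789.48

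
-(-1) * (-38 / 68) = -0.56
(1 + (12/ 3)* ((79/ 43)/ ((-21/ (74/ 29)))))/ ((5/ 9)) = 0.19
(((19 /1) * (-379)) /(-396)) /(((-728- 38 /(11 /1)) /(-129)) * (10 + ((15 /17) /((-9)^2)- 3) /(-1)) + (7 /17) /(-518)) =194765447 /788835630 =0.25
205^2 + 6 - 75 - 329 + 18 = 41645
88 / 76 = 22 / 19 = 1.16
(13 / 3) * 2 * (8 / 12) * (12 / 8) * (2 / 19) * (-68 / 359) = -3536 / 20463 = -0.17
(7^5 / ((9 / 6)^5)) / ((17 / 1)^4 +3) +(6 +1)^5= 12182892491 / 724869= 16807.03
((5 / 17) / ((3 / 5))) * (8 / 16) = 25 / 102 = 0.25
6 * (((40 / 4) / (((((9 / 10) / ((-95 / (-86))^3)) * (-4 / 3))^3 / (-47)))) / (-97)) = -18513576410660400390625 / 449293670626164673536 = -41.21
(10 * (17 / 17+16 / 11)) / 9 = 30 / 11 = 2.73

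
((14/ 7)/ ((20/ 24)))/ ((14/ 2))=12/ 35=0.34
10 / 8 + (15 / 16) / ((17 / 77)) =1495 / 272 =5.50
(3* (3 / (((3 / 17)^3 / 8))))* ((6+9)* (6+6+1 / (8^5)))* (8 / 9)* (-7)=-67615629235 / 4608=-14673530.65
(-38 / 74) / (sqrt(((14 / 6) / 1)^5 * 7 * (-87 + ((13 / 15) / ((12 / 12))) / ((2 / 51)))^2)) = -1710 * sqrt(3) / 8236459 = -0.00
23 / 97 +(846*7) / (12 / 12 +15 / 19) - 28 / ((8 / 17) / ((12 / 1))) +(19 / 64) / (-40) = 10957096349 / 4221440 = 2595.58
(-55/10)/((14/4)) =-11/7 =-1.57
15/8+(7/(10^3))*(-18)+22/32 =4873/2000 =2.44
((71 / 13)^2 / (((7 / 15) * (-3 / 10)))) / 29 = -252050 / 34307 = -7.35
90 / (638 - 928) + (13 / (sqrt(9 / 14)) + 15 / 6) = 127 / 58 + 13* sqrt(14) / 3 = 18.40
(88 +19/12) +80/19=21385/228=93.79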